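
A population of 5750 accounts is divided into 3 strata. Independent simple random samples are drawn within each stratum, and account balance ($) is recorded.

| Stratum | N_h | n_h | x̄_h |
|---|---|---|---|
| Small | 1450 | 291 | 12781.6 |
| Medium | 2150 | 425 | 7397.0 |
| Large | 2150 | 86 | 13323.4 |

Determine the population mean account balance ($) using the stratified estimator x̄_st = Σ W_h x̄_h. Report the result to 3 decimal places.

x̄_st ≈ 10970.814

N = Σ N_h = 5750. Stratum weights W_h = N_h/N.
x̄_st = (1450·12781.6 + 2150·7397.0 + 2150·13323.4) / 5750 = 10970.81391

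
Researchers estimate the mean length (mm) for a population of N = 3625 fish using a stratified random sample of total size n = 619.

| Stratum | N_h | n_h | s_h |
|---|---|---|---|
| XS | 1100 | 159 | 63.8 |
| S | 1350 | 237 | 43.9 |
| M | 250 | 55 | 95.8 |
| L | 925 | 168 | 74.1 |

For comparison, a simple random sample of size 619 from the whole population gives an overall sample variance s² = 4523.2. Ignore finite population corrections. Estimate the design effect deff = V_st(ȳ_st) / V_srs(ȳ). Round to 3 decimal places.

deff ≈ 0.877

V̂(ȳ_st) = Σ W_h² s_h²/n_h, with W_h = N_h/N and N = 3625:
  stratum XS: (1100/3625)²·63.8²/159 = 2.35729
  stratum S: (1350/3625)²·43.9²/237 = 1.1278
  stratum M: (250/3625)²·95.8²/55 = 0.793656
  stratum L: (925/3625)²·74.1²/168 = 2.12811
V_st = 6.40686
V_srs = s²/n = 4523.2/619 = 7.30727
deff = V_st / V_srs = 6.40686/7.30727 = 0.8768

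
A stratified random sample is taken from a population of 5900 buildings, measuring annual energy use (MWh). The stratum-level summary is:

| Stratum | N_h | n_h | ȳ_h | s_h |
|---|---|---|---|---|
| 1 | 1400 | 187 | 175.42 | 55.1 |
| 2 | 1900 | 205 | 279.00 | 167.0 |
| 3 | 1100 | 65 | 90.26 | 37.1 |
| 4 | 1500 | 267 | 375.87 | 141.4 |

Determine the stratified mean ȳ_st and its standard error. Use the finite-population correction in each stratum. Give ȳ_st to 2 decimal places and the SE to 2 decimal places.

ȳ_st ≈ 243.86, SE ≈ 4.25

ȳ_st = Σ W_h ȳ_h = (1400·175.42 + 1900·279.00 + 1100·90.26 + 1500·375.87)/5900 = 243.86085
V̂(ȳ_st) = Σ W_h² (1 − n_h/N_h) s_h²/n_h, with W_h = N_h/N and N = 5900:
  stratum 1: (1400/5900)²·(1 − 187/1400)·55.1²/187 = 0.792039
  stratum 2: (1900/5900)²·(1 − 205/1900)·167.0²/205 = 12.5863
  stratum 3: (1100/5900)²·(1 − 65/1100)·37.1²/65 = 0.69257
  stratum 4: (1500/5900)²·(1 − 267/1500)·141.4²/267 = 3.97867
V̂(ȳ_st) = 18.0496
SE(ȳ_st) = √18.0496 = 4.24848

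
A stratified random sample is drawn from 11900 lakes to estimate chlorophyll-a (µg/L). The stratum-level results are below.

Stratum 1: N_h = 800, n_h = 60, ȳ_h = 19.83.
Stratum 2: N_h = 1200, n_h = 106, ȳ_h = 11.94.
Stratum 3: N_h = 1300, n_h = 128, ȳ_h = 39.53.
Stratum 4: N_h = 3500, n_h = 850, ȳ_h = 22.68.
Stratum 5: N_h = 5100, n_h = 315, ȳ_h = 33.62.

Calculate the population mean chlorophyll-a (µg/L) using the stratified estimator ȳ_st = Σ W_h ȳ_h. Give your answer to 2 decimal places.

N = Σ N_h = 11900. Stratum weights W_h = N_h/N.
ȳ_st = (800·19.83 + 1200·11.94 + 1300·39.53 + 3500·22.68 + 5100·33.62) / 11900 = 27.9347

ȳ_st ≈ 27.93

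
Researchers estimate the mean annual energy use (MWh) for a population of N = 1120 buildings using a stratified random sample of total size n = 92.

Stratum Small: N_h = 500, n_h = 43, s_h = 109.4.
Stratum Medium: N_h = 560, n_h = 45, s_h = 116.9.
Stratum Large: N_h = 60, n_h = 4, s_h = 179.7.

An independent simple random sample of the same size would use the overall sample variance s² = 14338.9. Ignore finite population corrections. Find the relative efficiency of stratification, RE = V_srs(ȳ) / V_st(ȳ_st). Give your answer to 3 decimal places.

RE ≈ 1.008

V̂(ȳ_st) = Σ W_h² s_h²/n_h, with W_h = N_h/N and N = 1120:
  stratum Small: (500/1120)²·109.4²/43 = 55.4715
  stratum Medium: (560/1120)²·116.9²/45 = 75.9201
  stratum Large: (60/1120)²·179.7²/4 = 23.1688
V_st = 154.56
V_srs = s²/n = 14338.9/92 = 155.858
Relative efficiency = V_srs / V_st = 155.858/154.56 = 1.0084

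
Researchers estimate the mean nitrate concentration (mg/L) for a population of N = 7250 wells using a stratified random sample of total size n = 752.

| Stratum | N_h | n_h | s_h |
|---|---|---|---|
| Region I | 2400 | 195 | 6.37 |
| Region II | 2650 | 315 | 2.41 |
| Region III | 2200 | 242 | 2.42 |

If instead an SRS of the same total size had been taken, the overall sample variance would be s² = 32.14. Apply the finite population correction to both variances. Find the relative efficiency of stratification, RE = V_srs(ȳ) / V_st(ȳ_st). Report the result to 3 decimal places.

V̂(ȳ_st) = Σ W_h² (1 − n_h/N_h) s_h²/n_h, with W_h = N_h/N and N = 7250:
  stratum Region I: (2400/7250)²·(1 − 195/2400)·6.37²/195 = 0.0209502
  stratum Region II: (2650/7250)²·(1 − 315/2650)·2.41²/315 = 0.0021706
  stratum Region III: (2200/7250)²·(1 − 242/2200)·2.42²/242 = 0.00198324
V_st = 0.025104
V_srs = (1 − 752/7250)·32.14/752 = 0.0383063
Relative efficiency = V_srs / V_st = 0.0383063/0.025104 = 1.5259

RE ≈ 1.526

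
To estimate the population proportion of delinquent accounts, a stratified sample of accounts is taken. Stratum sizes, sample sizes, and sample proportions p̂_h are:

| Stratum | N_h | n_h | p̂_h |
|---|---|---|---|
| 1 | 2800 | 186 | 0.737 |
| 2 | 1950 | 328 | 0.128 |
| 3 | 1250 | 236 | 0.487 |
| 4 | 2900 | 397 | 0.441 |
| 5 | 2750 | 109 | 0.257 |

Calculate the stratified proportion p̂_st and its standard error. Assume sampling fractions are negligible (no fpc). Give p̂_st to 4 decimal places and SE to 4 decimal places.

p̂_st ≈ 0.4213, SE ≈ 0.0148

N = 11650; stratum weights W_h = N_h/N.
p̂_st = Σ W_h p̂_h = (2800·0.737 + 1950·0.128 + 1250·0.487 + 2900·0.441 + 2750·0.257)/11650 = 0.42125
V̂(p̂_st) = Σ W_h² p̂_h(1−p̂_h)/(n_h−1):
  stratum 1: (2800/11650)²·0.737·0.263/185 = 6.05223e-05
  stratum 2: (1950/11650)²·0.128·0.872/327 = 9.56304e-06
  stratum 3: (1250/11650)²·0.487·0.513/235 = 1.2239e-05
  stratum 4: (2900/11650)²·0.441·0.559/396 = 3.85744e-05
  stratum 5: (2750/11650)²·0.257·0.743/108 = 9.85171e-05
V̂(p̂_st) = 0.000219416; SE = √V̂ = 0.0148127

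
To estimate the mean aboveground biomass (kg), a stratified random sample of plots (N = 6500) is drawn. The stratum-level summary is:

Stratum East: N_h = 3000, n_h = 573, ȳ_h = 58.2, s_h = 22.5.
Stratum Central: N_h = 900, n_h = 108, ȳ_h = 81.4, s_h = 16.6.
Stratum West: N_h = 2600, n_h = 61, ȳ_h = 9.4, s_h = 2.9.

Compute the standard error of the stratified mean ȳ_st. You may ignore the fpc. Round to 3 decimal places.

SE(ȳ_st) ≈ 0.509

V̂(ȳ_st) = Σ W_h² s_h²/n_h, with W_h = N_h/N and N = 6500:
  stratum East: (3000/6500)²·22.5²/573 = 0.188203
  stratum Central: (900/6500)²·16.6²/108 = 0.048916
  stratum West: (2600/6500)²·2.9²/61 = 0.022059
V̂(ȳ_st) = 0.259178
SE(ȳ_st) = √0.259178 = 0.509095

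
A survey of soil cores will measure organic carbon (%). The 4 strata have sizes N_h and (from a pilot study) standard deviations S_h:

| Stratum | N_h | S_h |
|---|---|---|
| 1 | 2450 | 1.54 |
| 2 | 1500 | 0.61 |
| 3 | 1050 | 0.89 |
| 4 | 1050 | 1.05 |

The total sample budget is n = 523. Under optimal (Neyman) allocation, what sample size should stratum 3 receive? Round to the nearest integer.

73

Neyman allocation: n_h = n · N_h S_h / Σ N_i S_i, with n = 523.
  stratum 1: N_h·S_h = 2450·1.54 = 3773.00
  stratum 2: N_h·S_h = 1500·0.61 = 915.00
  stratum 3: N_h·S_h = 1050·0.89 = 934.50
  stratum 4: N_h·S_h = 1050·1.05 = 1102.50
Σ N_h S_h = 6725.00
n for stratum 3 = 523·934.50/6725.00 = 72.676 → 73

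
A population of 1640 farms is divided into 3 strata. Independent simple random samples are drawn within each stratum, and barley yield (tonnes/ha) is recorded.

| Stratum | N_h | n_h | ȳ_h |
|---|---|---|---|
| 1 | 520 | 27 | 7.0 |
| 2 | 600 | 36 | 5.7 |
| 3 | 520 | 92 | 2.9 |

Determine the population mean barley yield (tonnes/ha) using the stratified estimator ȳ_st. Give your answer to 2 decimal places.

N = Σ N_h = 1640. Stratum weights W_h = N_h/N.
ȳ_st = (520·7.0 + 600·5.7 + 520·2.9) / 1640 = 5.2244

ȳ_st ≈ 5.22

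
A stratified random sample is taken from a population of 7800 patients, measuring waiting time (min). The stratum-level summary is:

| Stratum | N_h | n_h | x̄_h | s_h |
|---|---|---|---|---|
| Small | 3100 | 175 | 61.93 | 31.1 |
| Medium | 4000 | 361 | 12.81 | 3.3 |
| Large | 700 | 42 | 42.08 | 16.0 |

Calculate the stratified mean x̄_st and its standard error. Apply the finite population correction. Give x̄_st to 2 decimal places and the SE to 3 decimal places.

x̄_st ≈ 34.96, SE ≈ 0.937

x̄_st = Σ W_h x̄_h = (3100·61.93 + 4000·12.81 + 700·42.08)/7800 = 34.95885
V̂(x̄_st) = Σ W_h² (1 − n_h/N_h) s_h²/n_h, with W_h = N_h/N and N = 7800:
  stratum Small: (3100/7800)²·(1 − 175/3100)·31.1²/175 = 0.823723
  stratum Medium: (4000/7800)²·(1 − 361/4000)·3.3²/361 = 0.00721728
  stratum Large: (700/7800)²·(1 − 42/700)·16.0²/42 = 0.0461451
V̂(x̄_st) = 0.877085
SE(x̄_st) = √0.877085 = 0.936528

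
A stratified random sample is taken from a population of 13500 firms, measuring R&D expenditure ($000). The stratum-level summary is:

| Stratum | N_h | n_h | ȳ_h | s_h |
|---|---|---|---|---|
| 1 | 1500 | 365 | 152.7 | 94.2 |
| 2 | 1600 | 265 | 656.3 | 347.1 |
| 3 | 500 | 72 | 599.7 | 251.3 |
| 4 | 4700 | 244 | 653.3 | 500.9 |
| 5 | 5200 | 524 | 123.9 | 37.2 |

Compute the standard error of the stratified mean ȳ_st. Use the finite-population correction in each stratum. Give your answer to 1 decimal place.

SE(ȳ_st) ≈ 11.2

V̂(ȳ_st) = Σ W_h² (1 − n_h/N_h) s_h²/n_h, with W_h = N_h/N and N = 13500:
  stratum 1: (1500/13500)²·(1 − 365/1500)·94.2²/365 = 0.227106
  stratum 2: (1600/13500)²·(1 − 265/1600)·347.1²/265 = 5.3284
  stratum 3: (500/13500)²·(1 − 72/500)·251.3²/72 = 1.02991
  stratum 4: (4700/13500)²·(1 − 244/4700)·500.9²/244 = 118.165
  stratum 5: (5200/13500)²·(1 − 524/5200)·37.2²/524 = 0.352342
V̂(ȳ_st) = 125.102
SE(ȳ_st) = √125.102 = 11.1849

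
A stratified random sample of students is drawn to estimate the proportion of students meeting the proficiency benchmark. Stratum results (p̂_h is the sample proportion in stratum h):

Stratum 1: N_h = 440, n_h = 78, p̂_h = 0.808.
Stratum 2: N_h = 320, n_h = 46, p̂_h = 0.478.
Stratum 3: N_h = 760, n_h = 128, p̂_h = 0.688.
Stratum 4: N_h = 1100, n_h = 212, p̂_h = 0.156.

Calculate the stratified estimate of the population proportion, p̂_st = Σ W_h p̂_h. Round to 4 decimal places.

p̂_st ≈ 0.4591

N = 2620; stratum weights W_h = N_h/N.
p̂_st = Σ W_h p̂_h = (440·0.808 + 320·0.478 + 760·0.688 + 1100·0.156)/2620 = 0.45915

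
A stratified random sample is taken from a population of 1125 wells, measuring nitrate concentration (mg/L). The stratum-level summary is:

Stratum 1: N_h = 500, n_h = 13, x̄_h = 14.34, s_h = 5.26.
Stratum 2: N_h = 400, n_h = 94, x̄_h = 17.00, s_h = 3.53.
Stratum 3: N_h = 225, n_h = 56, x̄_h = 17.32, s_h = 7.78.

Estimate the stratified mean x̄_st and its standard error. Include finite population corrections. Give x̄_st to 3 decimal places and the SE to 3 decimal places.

x̄_st ≈ 15.882, SE ≈ 0.674

x̄_st = Σ W_h x̄_h = (500·14.34 + 400·17.00 + 225·17.32)/1125 = 15.88178
V̂(x̄_st) = Σ W_h² (1 − n_h/N_h) s_h²/n_h, with W_h = N_h/N and N = 1125:
  stratum 1: (500/1125)²·(1 − 13/500)·5.26²/13 = 0.40947
  stratum 2: (400/1125)²·(1 − 94/400)·3.53²/94 = 0.0128203
  stratum 3: (225/1125)²·(1 − 56/225)·7.78²/56 = 0.032474
V̂(x̄_st) = 0.454764
SE(x̄_st) = √0.454764 = 0.674362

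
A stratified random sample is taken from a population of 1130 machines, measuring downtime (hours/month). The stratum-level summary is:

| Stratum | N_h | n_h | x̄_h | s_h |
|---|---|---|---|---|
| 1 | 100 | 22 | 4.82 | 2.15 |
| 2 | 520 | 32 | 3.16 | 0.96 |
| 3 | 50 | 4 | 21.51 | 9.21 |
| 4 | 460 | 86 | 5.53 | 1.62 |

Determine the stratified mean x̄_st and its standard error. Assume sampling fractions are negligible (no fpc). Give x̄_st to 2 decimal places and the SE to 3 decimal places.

x̄_st ≈ 5.08, SE ≈ 0.233

x̄_st = Σ W_h x̄_h = (100·4.82 + 520·3.16 + 50·21.51 + 460·5.53)/1130 = 5.08363
V̂(x̄_st) = Σ W_h² s_h²/n_h, with W_h = N_h/N and N = 1130:
  stratum 1: (100/1130)²·2.15²/22 = 0.0016455
  stratum 2: (520/1130)²·0.96²/32 = 0.00609877
  stratum 3: (50/1130)²·9.21²/4 = 0.0415186
  stratum 4: (460/1130)²·1.62²/86 = 0.00505697
V̂(x̄_st) = 0.0543198
SE(x̄_st) = √0.0543198 = 0.233066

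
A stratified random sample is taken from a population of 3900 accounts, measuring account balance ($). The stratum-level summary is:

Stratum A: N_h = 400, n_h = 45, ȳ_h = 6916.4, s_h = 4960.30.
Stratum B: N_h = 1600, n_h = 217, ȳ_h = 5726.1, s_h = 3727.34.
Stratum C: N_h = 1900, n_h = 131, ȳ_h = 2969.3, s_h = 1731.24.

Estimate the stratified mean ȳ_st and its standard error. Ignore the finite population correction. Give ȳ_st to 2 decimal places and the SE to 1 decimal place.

ȳ_st ≈ 4505.13, SE ≈ 148.2

ȳ_st = Σ W_h ȳ_h = (400·6916.4 + 1600·5726.1 + 1900·2969.3)/3900 = 4505.12564
V̂(ȳ_st) = Σ W_h² s_h²/n_h, with W_h = N_h/N and N = 3900:
  stratum A: (400/3900)²·4960.30²/45 = 5751.67
  stratum B: (1600/3900)²·3727.34²/217 = 10775.8
  stratum C: (1900/3900)²·1731.24²/131 = 5430.27
V̂(ȳ_st) = 21957.7
SE(ȳ_st) = √21957.7 = 148.181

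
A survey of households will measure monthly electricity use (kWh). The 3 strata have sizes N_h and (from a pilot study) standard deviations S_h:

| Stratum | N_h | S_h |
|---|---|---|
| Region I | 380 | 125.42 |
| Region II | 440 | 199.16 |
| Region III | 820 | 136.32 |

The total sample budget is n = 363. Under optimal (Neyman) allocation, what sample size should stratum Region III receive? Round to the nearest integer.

164

Neyman allocation: n_h = n · N_h S_h / Σ N_i S_i, with n = 363.
  stratum Region I: N_h·S_h = 380·125.42 = 47659.60
  stratum Region II: N_h·S_h = 440·199.16 = 87630.40
  stratum Region III: N_h·S_h = 820·136.32 = 111782.40
Σ N_h S_h = 247072.40
n for stratum Region III = 363·111782.40/247072.40 = 164.231 → 164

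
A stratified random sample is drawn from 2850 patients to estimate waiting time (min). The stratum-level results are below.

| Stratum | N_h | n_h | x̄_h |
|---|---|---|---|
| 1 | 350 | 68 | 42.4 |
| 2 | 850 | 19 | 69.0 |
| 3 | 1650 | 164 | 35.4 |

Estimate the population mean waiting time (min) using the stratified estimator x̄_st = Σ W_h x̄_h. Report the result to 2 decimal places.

x̄_st ≈ 46.28

N = Σ N_h = 2850. Stratum weights W_h = N_h/N.
x̄_st = (350·42.4 + 850·69.0 + 1650·35.4) / 2850 = 46.2807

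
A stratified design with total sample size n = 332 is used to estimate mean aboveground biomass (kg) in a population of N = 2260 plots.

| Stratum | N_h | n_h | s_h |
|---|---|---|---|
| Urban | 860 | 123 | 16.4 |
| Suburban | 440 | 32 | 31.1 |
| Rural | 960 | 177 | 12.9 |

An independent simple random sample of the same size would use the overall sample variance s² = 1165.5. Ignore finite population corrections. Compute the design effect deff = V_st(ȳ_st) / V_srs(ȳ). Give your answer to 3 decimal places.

V̂(ȳ_st) = Σ W_h² s_h²/n_h, with W_h = N_h/N and N = 2260:
  stratum Urban: (860/2260)²·16.4²/123 = 0.316638
  stratum Suburban: (440/2260)²·31.1²/32 = 1.14567
  stratum Rural: (960/2260)²·12.9²/177 = 0.169641
V_st = 1.63195
V_srs = s²/n = 1165.5/332 = 3.51054
deff = V_st / V_srs = 1.63195/3.51054 = 0.4649

deff ≈ 0.465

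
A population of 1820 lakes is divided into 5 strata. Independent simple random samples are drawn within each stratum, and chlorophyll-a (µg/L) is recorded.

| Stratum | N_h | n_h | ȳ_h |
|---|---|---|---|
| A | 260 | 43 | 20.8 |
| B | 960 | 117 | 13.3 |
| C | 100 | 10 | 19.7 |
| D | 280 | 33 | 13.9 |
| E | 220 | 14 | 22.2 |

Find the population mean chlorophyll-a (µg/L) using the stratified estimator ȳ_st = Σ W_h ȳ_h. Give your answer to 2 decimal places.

N = Σ N_h = 1820. Stratum weights W_h = N_h/N.
ȳ_st = (260·20.8 + 960·13.3 + 100·19.7 + 280·13.9 + 220·22.2) / 1820 = 15.8912

ȳ_st ≈ 15.89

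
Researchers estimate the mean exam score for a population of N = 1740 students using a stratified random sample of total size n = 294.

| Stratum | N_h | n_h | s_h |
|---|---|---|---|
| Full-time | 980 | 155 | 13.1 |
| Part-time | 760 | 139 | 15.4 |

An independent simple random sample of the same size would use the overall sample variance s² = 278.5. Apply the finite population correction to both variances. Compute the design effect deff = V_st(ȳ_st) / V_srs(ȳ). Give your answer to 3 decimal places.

V̂(ȳ_st) = Σ W_h² (1 − n_h/N_h) s_h²/n_h, with W_h = N_h/N and N = 1740:
  stratum Full-time: (980/1740)²·(1 − 155/980)·13.1²/155 = 0.29566
  stratum Part-time: (760/1740)²·(1 − 139/760)·15.4²/139 = 0.26597
V_st = 0.56163
V_srs = (1 − 294/1740)·278.5/294 = 0.787221
deff = V_st / V_srs = 0.56163/0.787221 = 0.7134

deff ≈ 0.713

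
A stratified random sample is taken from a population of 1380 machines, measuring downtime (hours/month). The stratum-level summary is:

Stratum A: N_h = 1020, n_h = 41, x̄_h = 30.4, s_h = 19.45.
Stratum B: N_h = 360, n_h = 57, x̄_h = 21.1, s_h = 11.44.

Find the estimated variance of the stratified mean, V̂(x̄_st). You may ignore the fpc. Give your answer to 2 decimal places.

V̂(x̄_st) = Σ W_h² s_h²/n_h, with W_h = N_h/N and N = 1380:
  stratum A: (1020/1380)²·19.45²/41 = 5.04078
  stratum B: (360/1380)²·11.44²/57 = 0.156251
V̂(x̄_st) = 5.19703

V̂(x̄_st) ≈ 5.20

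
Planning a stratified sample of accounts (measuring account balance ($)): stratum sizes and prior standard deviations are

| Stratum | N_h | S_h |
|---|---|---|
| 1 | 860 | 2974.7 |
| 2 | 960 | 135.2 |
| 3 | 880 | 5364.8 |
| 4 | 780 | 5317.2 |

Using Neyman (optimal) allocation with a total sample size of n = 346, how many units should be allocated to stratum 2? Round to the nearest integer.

4

Neyman allocation: n_h = n · N_h S_h / Σ N_i S_i, with n = 346.
  stratum 1: N_h·S_h = 860·2974.7 = 2558242.00
  stratum 2: N_h·S_h = 960·135.2 = 129792.00
  stratum 3: N_h·S_h = 880·5364.8 = 4721024.00
  stratum 4: N_h·S_h = 780·5317.2 = 4147416.00
Σ N_h S_h = 11556474.00
n for stratum 2 = 346·129792.00/11556474.00 = 3.886 → 4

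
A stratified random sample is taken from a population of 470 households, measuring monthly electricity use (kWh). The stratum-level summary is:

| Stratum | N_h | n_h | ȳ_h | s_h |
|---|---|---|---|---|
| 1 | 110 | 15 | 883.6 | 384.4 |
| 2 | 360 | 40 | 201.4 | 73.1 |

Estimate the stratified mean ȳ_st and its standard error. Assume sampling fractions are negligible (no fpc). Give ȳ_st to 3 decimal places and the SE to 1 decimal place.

ȳ_st ≈ 361.064, SE ≈ 24.9

ȳ_st = Σ W_h ȳ_h = (110·883.6 + 360·201.4)/470 = 361.06383
V̂(ȳ_st) = Σ W_h² s_h²/n_h, with W_h = N_h/N and N = 470:
  stratum 1: (110/470)²·384.4²/15 = 539.592
  stratum 2: (360/470)²·73.1²/40 = 78.3762
V̂(ȳ_st) = 617.968
SE(ȳ_st) = √617.968 = 24.859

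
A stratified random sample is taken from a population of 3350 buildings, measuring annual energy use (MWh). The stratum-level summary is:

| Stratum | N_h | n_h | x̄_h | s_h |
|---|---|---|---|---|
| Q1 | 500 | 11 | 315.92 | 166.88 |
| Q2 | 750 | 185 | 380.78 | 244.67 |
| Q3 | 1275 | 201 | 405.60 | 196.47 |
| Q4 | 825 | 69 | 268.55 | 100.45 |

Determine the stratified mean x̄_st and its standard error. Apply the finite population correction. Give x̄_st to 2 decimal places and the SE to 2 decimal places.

x̄_st ≈ 352.91, SE ≈ 9.95

x̄_st = Σ W_h x̄_h = (500·315.92 + 750·380.78 + 1275·405.60 + 825·268.55)/3350 = 352.90709
V̂(x̄_st) = Σ W_h² (1 − n_h/N_h) s_h²/n_h, with W_h = N_h/N and N = 3350:
  stratum Q1: (500/3350)²·(1 − 11/500)·166.88²/11 = 55.1576
  stratum Q2: (750/3350)²·(1 − 185/750)·244.67²/185 = 12.2183
  stratum Q3: (1275/3350)²·(1 − 201/1275)·196.47²/201 = 23.4326
  stratum Q4: (825/3350)²·(1 − 69/825)·100.45²/69 = 8.12712
V̂(x̄_st) = 98.9356
SE(x̄_st) = √98.9356 = 9.94664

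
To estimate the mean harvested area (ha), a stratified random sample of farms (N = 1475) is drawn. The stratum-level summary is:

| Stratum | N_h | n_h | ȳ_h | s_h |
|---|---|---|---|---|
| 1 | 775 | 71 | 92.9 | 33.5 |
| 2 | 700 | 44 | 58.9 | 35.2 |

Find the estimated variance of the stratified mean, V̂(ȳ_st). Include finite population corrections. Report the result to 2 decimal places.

V̂(ȳ_st) ≈ 9.91

V̂(ȳ_st) = Σ W_h² (1 − n_h/N_h) s_h²/n_h, with W_h = N_h/N and N = 1475:
  stratum 1: (775/1475)²·(1 − 71/775)·33.5²/71 = 3.96389
  stratum 2: (700/1475)²·(1 − 44/700)·35.2²/44 = 5.94361
V̂(ȳ_st) = 9.9075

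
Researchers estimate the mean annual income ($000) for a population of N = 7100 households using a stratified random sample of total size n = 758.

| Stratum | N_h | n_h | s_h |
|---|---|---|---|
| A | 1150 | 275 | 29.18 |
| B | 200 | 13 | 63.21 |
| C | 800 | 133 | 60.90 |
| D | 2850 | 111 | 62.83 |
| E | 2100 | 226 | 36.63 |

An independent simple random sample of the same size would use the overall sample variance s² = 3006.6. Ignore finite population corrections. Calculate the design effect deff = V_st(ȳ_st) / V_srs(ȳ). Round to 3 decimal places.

deff ≈ 1.747

V̂(ȳ_st) = Σ W_h² s_h²/n_h, with W_h = N_h/N and N = 7100:
  stratum A: (1150/7100)²·29.18²/275 = 0.0812301
  stratum B: (200/7100)²·63.21²/13 = 0.243877
  stratum C: (800/7100)²·60.90²/133 = 0.354035
  stratum D: (2850/7100)²·62.83²/111 = 5.73039
  stratum E: (2100/7100)²·36.63²/226 = 0.519382
V_st = 6.92891
V_srs = s²/n = 3006.6/758 = 3.96649
deff = V_st / V_srs = 6.92891/3.96649 = 1.7469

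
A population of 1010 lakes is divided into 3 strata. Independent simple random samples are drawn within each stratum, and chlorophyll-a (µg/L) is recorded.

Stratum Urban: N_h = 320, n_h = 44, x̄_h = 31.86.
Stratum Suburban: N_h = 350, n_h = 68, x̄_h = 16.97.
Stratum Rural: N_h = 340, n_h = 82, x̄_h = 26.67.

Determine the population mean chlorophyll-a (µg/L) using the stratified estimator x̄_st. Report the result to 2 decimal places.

N = Σ N_h = 1010. Stratum weights W_h = N_h/N.
x̄_st = (320·31.86 + 350·16.97 + 340·26.67) / 1010 = 24.9530

x̄_st ≈ 24.95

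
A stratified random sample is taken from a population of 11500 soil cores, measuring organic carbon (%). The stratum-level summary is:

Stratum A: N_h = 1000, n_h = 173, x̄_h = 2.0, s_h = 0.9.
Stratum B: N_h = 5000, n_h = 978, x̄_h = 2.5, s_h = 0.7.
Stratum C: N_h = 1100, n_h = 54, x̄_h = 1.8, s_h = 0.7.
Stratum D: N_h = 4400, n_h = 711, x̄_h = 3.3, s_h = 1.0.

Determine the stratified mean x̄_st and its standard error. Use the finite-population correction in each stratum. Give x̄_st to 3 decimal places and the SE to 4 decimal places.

x̄_st ≈ 2.696, SE ≈ 0.0189

x̄_st = Σ W_h x̄_h = (1000·2.0 + 5000·2.5 + 1100·1.8 + 4400·3.3)/11500 = 2.69565
V̂(x̄_st) = Σ W_h² (1 − n_h/N_h) s_h²/n_h, with W_h = N_h/N and N = 11500:
  stratum A: (1000/11500)²·(1 − 173/1000)·0.9²/173 = 2.92785e-05
  stratum B: (5000/11500)²·(1 − 978/5000)·0.7²/978 = 7.61857e-05
  stratum C: (1100/11500)²·(1 − 54/1100)·0.7²/54 = 7.89462e-05
  stratum D: (4400/11500)²·(1 − 711/4400)·1.0²/711 = 0.000172622
V̂(x̄_st) = 0.000357032
SE(x̄_st) = √0.000357032 = 0.0188953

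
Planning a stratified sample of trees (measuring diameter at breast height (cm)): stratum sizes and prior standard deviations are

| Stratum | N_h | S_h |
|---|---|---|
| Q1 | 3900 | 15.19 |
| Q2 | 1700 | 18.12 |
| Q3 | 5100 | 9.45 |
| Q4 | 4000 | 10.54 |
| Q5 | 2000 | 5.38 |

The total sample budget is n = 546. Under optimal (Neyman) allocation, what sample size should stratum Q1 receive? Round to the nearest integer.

Neyman allocation: n_h = n · N_h S_h / Σ N_i S_i, with n = 546.
  stratum Q1: N_h·S_h = 3900·15.19 = 59241.00
  stratum Q2: N_h·S_h = 1700·18.12 = 30804.00
  stratum Q3: N_h·S_h = 5100·9.45 = 48195.00
  stratum Q4: N_h·S_h = 4000·10.54 = 42160.00
  stratum Q5: N_h·S_h = 2000·5.38 = 10760.00
Σ N_h S_h = 191160.00
n for stratum Q1 = 546·59241.00/191160.00 = 169.207 → 169

169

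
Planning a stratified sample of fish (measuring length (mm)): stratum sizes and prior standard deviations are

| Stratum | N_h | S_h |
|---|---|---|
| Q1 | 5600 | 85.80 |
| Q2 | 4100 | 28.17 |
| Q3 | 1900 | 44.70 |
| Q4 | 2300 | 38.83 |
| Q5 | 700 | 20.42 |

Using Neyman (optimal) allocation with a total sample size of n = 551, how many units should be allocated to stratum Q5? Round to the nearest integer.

10

Neyman allocation: n_h = n · N_h S_h / Σ N_i S_i, with n = 551.
  stratum Q1: N_h·S_h = 5600·85.80 = 480480.00
  stratum Q2: N_h·S_h = 4100·28.17 = 115497.00
  stratum Q3: N_h·S_h = 1900·44.70 = 84930.00
  stratum Q4: N_h·S_h = 2300·38.83 = 89309.00
  stratum Q5: N_h·S_h = 700·20.42 = 14294.00
Σ N_h S_h = 784510.00
n for stratum Q5 = 551·14294.00/784510.00 = 10.039 → 10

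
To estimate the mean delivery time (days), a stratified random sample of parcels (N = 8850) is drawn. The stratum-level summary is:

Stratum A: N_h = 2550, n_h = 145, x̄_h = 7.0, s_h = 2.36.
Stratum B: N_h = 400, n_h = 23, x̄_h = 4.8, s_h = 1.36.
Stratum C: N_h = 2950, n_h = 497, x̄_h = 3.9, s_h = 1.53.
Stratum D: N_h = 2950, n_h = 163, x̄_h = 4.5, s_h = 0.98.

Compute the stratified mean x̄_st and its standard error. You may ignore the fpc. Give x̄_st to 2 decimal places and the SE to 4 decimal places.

x̄_st ≈ 5.03, SE ≈ 0.0673

x̄_st = Σ W_h x̄_h = (2550·7.0 + 400·4.8 + 2950·3.9 + 2950·4.5)/8850 = 5.03390
V̂(x̄_st) = Σ W_h² s_h²/n_h, with W_h = N_h/N and N = 8850:
  stratum A: (2550/8850)²·2.36²/145 = 0.00318897
  stratum B: (400/8850)²·1.36²/23 = 0.00016428
  stratum C: (2950/8850)²·1.53²/497 = 0.00052334
  stratum D: (2950/8850)²·0.98²/163 = 0.000654669
V̂(x̄_st) = 0.00453125
SE(x̄_st) = √0.00453125 = 0.0673146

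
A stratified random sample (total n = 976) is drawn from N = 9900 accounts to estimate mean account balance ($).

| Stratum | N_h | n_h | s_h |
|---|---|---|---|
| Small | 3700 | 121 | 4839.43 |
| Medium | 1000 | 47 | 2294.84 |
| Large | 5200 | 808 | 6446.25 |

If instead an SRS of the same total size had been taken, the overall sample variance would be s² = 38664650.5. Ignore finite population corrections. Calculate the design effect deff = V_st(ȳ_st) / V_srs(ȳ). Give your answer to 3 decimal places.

V̂(ȳ_st) = Σ W_h² s_h²/n_h, with W_h = N_h/N and N = 9900:
  stratum Small: (3700/9900)²·4839.43²/121 = 27035.6
  stratum Medium: (1000/9900)²·2294.84²/47 = 1143.24
  stratum Large: (5200/9900)²·6446.25²/808 = 14188.6
V_st = 42367.4
V_srs = s²/n = 38664650.5/976 = 39615.4
deff = V_st / V_srs = 42367.4/39615.4 = 1.0695

deff ≈ 1.069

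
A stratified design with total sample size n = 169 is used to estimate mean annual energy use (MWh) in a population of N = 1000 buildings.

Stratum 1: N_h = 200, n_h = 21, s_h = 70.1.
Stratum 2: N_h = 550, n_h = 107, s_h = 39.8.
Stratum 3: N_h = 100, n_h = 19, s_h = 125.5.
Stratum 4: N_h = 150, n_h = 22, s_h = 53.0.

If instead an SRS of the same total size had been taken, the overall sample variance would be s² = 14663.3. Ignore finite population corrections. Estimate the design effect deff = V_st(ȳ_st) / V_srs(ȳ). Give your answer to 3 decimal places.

deff ≈ 0.288

V̂(ȳ_st) = Σ W_h² s_h²/n_h, with W_h = N_h/N and N = 1000:
  stratum 1: (200/1000)²·70.1²/21 = 9.36002
  stratum 2: (550/1000)²·39.8²/107 = 4.47824
  stratum 3: (100/1000)²·125.5²/19 = 8.28961
  stratum 4: (150/1000)²·53.0²/22 = 2.87284
V_st = 25.0007
V_srs = s²/n = 14663.3/169 = 86.7651
deff = V_st / V_srs = 25.0007/86.7651 = 0.2881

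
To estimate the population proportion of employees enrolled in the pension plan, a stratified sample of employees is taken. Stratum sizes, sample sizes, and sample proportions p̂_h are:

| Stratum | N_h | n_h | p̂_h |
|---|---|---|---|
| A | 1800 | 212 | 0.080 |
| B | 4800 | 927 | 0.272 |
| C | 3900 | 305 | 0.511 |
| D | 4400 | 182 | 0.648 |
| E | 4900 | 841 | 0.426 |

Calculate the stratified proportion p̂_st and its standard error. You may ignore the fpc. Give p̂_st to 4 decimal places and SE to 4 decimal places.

p̂_st ≈ 0.4233, SE ≈ 0.0113

N = 19800; stratum weights W_h = N_h/N.
p̂_st = Σ W_h p̂_h = (1800·0.080 + 4800·0.272 + 3900·0.511 + 4400·0.648 + 4900·0.426)/19800 = 0.42329
V̂(p̂_st) = Σ W_h² p̂_h(1−p̂_h)/(n_h−1):
  stratum A: (1800/19800)²·0.080·0.920/211 = 2.88277e-06
  stratum B: (4800/19800)²·0.272·0.728/926 = 1.25673e-05
  stratum C: (3900/19800)²·0.511·0.489/304 = 3.189e-05
  stratum D: (4400/19800)²·0.648·0.352/181 = 6.2232e-05
  stratum E: (4900/19800)²·0.426·0.574/840 = 1.78281e-05
V̂(p̂_st) = 0.0001274; SE = √V̂ = 0.0112872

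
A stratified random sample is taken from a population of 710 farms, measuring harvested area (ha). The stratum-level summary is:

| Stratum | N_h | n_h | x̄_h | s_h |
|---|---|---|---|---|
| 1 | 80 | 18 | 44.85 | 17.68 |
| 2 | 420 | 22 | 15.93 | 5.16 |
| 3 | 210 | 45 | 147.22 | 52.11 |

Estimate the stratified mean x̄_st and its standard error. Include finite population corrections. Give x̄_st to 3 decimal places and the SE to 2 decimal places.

x̄_st = Σ W_h x̄_h = (80·44.85 + 420·15.93 + 210·147.22)/710 = 58.02085
V̂(x̄_st) = Σ W_h² (1 − n_h/N_h) s_h²/n_h, with W_h = N_h/N and N = 710:
  stratum 1: (80/710)²·(1 − 18/80)·17.68²/18 = 0.170867
  stratum 2: (420/710)²·(1 − 22/420)·5.16²/22 = 0.401321
  stratum 3: (210/710)²·(1 − 45/210)·52.11²/45 = 4.14778
V̂(x̄_st) = 4.71997
SE(x̄_st) = √4.71997 = 2.17255

x̄_st ≈ 58.021, SE ≈ 2.17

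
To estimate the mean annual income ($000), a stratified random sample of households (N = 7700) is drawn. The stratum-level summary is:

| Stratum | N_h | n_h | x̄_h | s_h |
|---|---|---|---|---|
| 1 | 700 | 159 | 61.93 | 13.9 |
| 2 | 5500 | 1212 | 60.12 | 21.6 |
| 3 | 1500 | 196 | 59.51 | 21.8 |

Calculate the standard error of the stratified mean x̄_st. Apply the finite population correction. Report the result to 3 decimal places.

SE(x̄_st) ≈ 0.491

V̂(x̄_st) = Σ W_h² (1 − n_h/N_h) s_h²/n_h, with W_h = N_h/N and N = 7700:
  stratum 1: (700/7700)²·(1 − 159/700)·13.9²/159 = 0.00776151
  stratum 2: (5500/7700)²·(1 − 1212/5500)·21.6²/1212 = 0.153123
  stratum 3: (1500/7700)²·(1 − 196/1500)·21.8²/196 = 0.0799916
V̂(x̄_st) = 0.240876
SE(x̄_st) = √0.240876 = 0.490791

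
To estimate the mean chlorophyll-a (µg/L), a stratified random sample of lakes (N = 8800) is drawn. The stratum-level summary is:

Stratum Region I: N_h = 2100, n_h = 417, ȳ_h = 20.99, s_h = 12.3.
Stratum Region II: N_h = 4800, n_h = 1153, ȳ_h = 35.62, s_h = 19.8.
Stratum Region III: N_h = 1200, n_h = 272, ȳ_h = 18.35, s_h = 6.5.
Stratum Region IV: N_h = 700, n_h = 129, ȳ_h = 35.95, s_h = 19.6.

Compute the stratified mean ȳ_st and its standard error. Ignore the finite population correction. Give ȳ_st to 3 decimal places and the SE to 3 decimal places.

ȳ_st ≈ 29.800, SE ≈ 0.379

ȳ_st = Σ W_h ȳ_h = (2100·20.99 + 4800·35.62 + 1200·18.35 + 700·35.95)/8800 = 29.80000
V̂(ȳ_st) = Σ W_h² s_h²/n_h, with W_h = N_h/N and N = 8800:
  stratum Region I: (2100/8800)²·12.3²/417 = 0.0206608
  stratum Region II: (4800/8800)²·19.8²/1153 = 0.101162
  stratum Region III: (1200/8800)²·6.5²/272 = 0.00288838
  stratum Region IV: (700/8800)²·19.6²/129 = 0.0188431
V̂(ȳ_st) = 0.143555
SE(ȳ_st) = √0.143555 = 0.378886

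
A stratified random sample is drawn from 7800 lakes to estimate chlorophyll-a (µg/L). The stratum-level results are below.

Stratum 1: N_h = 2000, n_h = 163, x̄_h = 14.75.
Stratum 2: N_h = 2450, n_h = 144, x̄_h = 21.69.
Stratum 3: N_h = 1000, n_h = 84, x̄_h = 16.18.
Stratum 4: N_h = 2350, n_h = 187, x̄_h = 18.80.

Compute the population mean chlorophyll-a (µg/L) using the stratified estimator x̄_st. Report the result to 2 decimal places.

N = Σ N_h = 7800. Stratum weights W_h = N_h/N.
x̄_st = (2000·14.75 + 2450·21.69 + 1000·16.18 + 2350·18.80) / 7800 = 18.3334

x̄_st ≈ 18.33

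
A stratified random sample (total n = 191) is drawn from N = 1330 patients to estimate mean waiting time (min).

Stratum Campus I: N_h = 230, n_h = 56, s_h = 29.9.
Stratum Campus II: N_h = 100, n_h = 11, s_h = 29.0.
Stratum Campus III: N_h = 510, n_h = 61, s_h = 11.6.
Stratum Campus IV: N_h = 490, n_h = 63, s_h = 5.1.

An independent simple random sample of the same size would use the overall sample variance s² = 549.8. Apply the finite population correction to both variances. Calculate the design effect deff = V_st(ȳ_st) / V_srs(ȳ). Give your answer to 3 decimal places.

V̂(ȳ_st) = Σ W_h² (1 − n_h/N_h) s_h²/n_h, with W_h = N_h/N and N = 1330:
  stratum Campus I: (230/1330)²·(1 − 56/230)·29.9²/56 = 0.361184
  stratum Campus II: (100/1330)²·(1 − 11/100)·29.0²/11 = 0.384672
  stratum Campus III: (510/1330)²·(1 − 61/510)·11.6²/61 = 0.285561
  stratum Campus IV: (490/1330)²·(1 − 63/490)·5.1²/63 = 0.0488338
V_st = 1.08025
V_srs = (1 − 191/1330)·549.8/191 = 2.46515
deff = V_st / V_srs = 1.08025/2.46515 = 0.4382

deff ≈ 0.438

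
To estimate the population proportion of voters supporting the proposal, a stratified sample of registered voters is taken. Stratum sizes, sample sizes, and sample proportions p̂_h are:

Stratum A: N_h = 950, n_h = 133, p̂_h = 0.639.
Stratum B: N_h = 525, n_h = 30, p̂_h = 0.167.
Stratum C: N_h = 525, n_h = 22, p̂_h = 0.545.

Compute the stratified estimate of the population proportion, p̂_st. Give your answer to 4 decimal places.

N = 2000; stratum weights W_h = N_h/N.
p̂_st = Σ W_h p̂_h = (950·0.639 + 525·0.167 + 525·0.545)/2000 = 0.49043

p̂_st ≈ 0.4904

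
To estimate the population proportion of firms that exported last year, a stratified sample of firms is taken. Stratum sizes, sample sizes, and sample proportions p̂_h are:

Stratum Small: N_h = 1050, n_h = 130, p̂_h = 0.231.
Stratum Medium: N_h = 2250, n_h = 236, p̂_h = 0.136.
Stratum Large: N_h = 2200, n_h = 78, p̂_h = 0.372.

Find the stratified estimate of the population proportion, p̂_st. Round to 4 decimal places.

N = 5500; stratum weights W_h = N_h/N.
p̂_st = Σ W_h p̂_h = (1050·0.231 + 2250·0.136 + 2200·0.372)/5500 = 0.24854

p̂_st ≈ 0.2485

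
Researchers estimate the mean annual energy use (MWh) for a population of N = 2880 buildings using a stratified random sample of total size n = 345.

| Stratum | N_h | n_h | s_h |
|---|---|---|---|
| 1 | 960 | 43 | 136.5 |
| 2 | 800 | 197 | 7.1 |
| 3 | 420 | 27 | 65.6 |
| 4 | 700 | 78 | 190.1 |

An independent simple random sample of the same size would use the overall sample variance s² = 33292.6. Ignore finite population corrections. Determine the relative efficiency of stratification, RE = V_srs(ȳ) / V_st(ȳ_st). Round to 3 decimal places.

RE ≈ 1.223

V̂(ȳ_st) = Σ W_h² s_h²/n_h, with W_h = N_h/N and N = 2880:
  stratum 1: (960/2880)²·136.5²/43 = 48.1453
  stratum 2: (800/2880)²·7.1²/197 = 0.0197445
  stratum 3: (420/2880)²·65.6²/27 = 3.38967
  stratum 4: (700/2880)²·190.1²/78 = 27.3704
V_st = 78.9251
V_srs = s²/n = 33292.6/345 = 96.5003
Relative efficiency = V_srs / V_st = 96.5003/78.9251 = 1.2227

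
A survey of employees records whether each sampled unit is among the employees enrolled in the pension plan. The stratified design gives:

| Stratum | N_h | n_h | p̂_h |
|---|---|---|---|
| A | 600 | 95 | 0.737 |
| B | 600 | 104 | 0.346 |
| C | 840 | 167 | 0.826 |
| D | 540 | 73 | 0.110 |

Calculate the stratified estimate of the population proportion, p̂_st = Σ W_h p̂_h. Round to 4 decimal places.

N = 2580; stratum weights W_h = N_h/N.
p̂_st = Σ W_h p̂_h = (600·0.737 + 600·0.346 + 840·0.826 + 540·0.110)/2580 = 0.54381

p̂_st ≈ 0.5438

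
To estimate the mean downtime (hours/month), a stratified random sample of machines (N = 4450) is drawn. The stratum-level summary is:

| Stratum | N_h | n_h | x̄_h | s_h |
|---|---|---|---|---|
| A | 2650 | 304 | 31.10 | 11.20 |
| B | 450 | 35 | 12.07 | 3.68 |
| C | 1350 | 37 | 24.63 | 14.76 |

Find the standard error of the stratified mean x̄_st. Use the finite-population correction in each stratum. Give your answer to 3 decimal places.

SE(x̄_st) ≈ 0.813

V̂(x̄_st) = Σ W_h² (1 − n_h/N_h) s_h²/n_h, with W_h = N_h/N and N = 4450:
  stratum A: (2650/4450)²·(1 − 304/2650)·11.20²/304 = 0.129544
  stratum B: (450/4450)²·(1 − 35/450)·3.68²/35 = 0.00364895
  stratum C: (1350/4450)²·(1 − 37/1350)·14.76²/37 = 0.527047
V̂(x̄_st) = 0.66024
SE(x̄_st) = √0.66024 = 0.812551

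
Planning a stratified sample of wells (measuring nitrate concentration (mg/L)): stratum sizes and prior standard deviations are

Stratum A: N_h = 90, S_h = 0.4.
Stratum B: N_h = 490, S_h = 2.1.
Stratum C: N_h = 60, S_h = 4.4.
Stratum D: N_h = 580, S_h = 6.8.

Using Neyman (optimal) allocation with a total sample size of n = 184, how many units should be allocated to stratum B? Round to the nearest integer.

Neyman allocation: n_h = n · N_h S_h / Σ N_i S_i, with n = 184.
  stratum A: N_h·S_h = 90·0.4 = 36.00
  stratum B: N_h·S_h = 490·2.1 = 1029.00
  stratum C: N_h·S_h = 60·4.4 = 264.00
  stratum D: N_h·S_h = 580·6.8 = 3944.00
Σ N_h S_h = 5273.00
n for stratum B = 184·1029.00/5273.00 = 35.907 → 36

36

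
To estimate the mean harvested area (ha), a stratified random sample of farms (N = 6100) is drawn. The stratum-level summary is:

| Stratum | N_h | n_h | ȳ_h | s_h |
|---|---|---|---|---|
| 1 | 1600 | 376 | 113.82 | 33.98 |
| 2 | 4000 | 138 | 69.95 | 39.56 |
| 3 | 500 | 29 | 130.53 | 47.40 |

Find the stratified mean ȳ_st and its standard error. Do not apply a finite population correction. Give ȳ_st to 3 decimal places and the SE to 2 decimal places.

ȳ_st ≈ 86.422, SE ≈ 2.37

ȳ_st = Σ W_h ȳ_h = (1600·113.82 + 4000·69.95 + 500·130.53)/6100 = 86.42246
V̂(ȳ_st) = Σ W_h² s_h²/n_h, with W_h = N_h/N and N = 6100:
  stratum 1: (1600/6100)²·33.98²/376 = 0.211271
  stratum 2: (4000/6100)²·39.56²/138 = 4.87634
  stratum 3: (500/6100)²·47.40²/29 = 0.520522
V̂(ȳ_st) = 5.60813
SE(ȳ_st) = √5.60813 = 2.36815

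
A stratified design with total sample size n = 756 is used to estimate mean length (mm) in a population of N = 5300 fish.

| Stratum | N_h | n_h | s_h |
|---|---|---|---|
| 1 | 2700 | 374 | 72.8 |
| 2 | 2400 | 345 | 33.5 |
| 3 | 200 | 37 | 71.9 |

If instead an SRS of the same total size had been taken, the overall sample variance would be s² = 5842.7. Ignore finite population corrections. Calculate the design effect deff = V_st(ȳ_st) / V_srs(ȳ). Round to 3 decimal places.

deff ≈ 0.588

V̂(ȳ_st) = Σ W_h² s_h²/n_h, with W_h = N_h/N and N = 5300:
  stratum 1: (2700/5300)²·72.8²/374 = 3.67762
  stratum 2: (2400/5300)²·33.5²/345 = 0.667024
  stratum 3: (200/5300)²·71.9²/37 = 0.198959
V_st = 4.5436
V_srs = s²/n = 5842.7/756 = 7.72844
deff = V_st / V_srs = 4.5436/7.72844 = 0.5879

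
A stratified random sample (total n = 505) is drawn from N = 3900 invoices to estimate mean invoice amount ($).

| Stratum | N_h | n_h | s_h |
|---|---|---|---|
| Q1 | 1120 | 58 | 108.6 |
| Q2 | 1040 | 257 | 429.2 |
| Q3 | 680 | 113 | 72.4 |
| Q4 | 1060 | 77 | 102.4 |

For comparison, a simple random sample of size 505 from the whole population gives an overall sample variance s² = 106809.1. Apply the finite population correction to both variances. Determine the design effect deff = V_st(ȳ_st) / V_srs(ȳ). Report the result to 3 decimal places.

V̂(ȳ_st) = Σ W_h² (1 − n_h/N_h) s_h²/n_h, with W_h = N_h/N and N = 3900:
  stratum Q1: (1120/3900)²·(1 − 58/1120)·108.6²/58 = 15.9018
  stratum Q2: (1040/3900)²·(1 − 257/1040)·429.2²/257 = 38.3753
  stratum Q3: (680/3900)²·(1 − 113/680)·72.4²/113 = 1.17588
  stratum Q4: (1060/3900)²·(1 − 77/1060)·102.4²/77 = 9.32909
V_st = 64.7821
V_srs = (1 − 505/3900)·106809.1/505 = 184.116
deff = V_st / V_srs = 64.7821/184.116 = 0.3519

deff ≈ 0.352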